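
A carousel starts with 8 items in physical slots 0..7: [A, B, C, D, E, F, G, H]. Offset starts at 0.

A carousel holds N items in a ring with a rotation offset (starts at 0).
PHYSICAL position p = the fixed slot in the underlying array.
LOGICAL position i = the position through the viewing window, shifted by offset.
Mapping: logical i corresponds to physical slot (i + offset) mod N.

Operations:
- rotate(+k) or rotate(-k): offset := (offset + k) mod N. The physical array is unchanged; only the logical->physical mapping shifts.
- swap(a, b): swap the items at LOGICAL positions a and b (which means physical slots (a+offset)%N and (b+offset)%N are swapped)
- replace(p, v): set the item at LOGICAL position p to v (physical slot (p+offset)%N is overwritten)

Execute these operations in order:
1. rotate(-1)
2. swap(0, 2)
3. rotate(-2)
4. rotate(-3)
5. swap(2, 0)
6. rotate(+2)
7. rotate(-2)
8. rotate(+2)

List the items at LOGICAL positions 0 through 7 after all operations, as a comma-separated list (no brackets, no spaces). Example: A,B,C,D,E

After op 1 (rotate(-1)): offset=7, physical=[A,B,C,D,E,F,G,H], logical=[H,A,B,C,D,E,F,G]
After op 2 (swap(0, 2)): offset=7, physical=[A,H,C,D,E,F,G,B], logical=[B,A,H,C,D,E,F,G]
After op 3 (rotate(-2)): offset=5, physical=[A,H,C,D,E,F,G,B], logical=[F,G,B,A,H,C,D,E]
After op 4 (rotate(-3)): offset=2, physical=[A,H,C,D,E,F,G,B], logical=[C,D,E,F,G,B,A,H]
After op 5 (swap(2, 0)): offset=2, physical=[A,H,E,D,C,F,G,B], logical=[E,D,C,F,G,B,A,H]
After op 6 (rotate(+2)): offset=4, physical=[A,H,E,D,C,F,G,B], logical=[C,F,G,B,A,H,E,D]
After op 7 (rotate(-2)): offset=2, physical=[A,H,E,D,C,F,G,B], logical=[E,D,C,F,G,B,A,H]
After op 8 (rotate(+2)): offset=4, physical=[A,H,E,D,C,F,G,B], logical=[C,F,G,B,A,H,E,D]

Answer: C,F,G,B,A,H,E,D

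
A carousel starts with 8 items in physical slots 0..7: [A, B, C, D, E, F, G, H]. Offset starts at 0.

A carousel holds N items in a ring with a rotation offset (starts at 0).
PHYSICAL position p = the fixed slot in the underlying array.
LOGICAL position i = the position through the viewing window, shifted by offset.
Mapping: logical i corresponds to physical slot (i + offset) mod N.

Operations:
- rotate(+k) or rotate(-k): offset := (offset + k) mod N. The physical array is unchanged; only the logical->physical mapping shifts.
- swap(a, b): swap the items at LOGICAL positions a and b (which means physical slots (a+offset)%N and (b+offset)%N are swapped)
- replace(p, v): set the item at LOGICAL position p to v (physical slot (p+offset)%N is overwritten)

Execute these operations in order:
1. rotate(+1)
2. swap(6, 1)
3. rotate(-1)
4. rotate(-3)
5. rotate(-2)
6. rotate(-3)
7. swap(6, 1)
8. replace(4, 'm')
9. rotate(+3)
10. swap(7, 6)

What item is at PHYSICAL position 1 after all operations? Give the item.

After op 1 (rotate(+1)): offset=1, physical=[A,B,C,D,E,F,G,H], logical=[B,C,D,E,F,G,H,A]
After op 2 (swap(6, 1)): offset=1, physical=[A,B,H,D,E,F,G,C], logical=[B,H,D,E,F,G,C,A]
After op 3 (rotate(-1)): offset=0, physical=[A,B,H,D,E,F,G,C], logical=[A,B,H,D,E,F,G,C]
After op 4 (rotate(-3)): offset=5, physical=[A,B,H,D,E,F,G,C], logical=[F,G,C,A,B,H,D,E]
After op 5 (rotate(-2)): offset=3, physical=[A,B,H,D,E,F,G,C], logical=[D,E,F,G,C,A,B,H]
After op 6 (rotate(-3)): offset=0, physical=[A,B,H,D,E,F,G,C], logical=[A,B,H,D,E,F,G,C]
After op 7 (swap(6, 1)): offset=0, physical=[A,G,H,D,E,F,B,C], logical=[A,G,H,D,E,F,B,C]
After op 8 (replace(4, 'm')): offset=0, physical=[A,G,H,D,m,F,B,C], logical=[A,G,H,D,m,F,B,C]
After op 9 (rotate(+3)): offset=3, physical=[A,G,H,D,m,F,B,C], logical=[D,m,F,B,C,A,G,H]
After op 10 (swap(7, 6)): offset=3, physical=[A,H,G,D,m,F,B,C], logical=[D,m,F,B,C,A,H,G]

Answer: H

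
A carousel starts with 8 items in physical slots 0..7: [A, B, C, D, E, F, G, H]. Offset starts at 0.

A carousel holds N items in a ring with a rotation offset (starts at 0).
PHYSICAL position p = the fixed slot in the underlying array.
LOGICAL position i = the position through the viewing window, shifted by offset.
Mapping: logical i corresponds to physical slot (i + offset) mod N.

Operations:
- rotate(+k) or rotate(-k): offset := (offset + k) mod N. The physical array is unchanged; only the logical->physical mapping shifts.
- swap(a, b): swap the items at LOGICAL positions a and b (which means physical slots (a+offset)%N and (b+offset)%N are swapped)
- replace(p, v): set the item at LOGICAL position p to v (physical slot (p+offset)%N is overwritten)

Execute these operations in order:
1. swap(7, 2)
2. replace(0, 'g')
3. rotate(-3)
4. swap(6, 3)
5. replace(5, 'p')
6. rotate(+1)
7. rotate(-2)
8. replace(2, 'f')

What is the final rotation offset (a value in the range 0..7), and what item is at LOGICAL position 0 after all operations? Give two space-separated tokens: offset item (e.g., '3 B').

After op 1 (swap(7, 2)): offset=0, physical=[A,B,H,D,E,F,G,C], logical=[A,B,H,D,E,F,G,C]
After op 2 (replace(0, 'g')): offset=0, physical=[g,B,H,D,E,F,G,C], logical=[g,B,H,D,E,F,G,C]
After op 3 (rotate(-3)): offset=5, physical=[g,B,H,D,E,F,G,C], logical=[F,G,C,g,B,H,D,E]
After op 4 (swap(6, 3)): offset=5, physical=[D,B,H,g,E,F,G,C], logical=[F,G,C,D,B,H,g,E]
After op 5 (replace(5, 'p')): offset=5, physical=[D,B,p,g,E,F,G,C], logical=[F,G,C,D,B,p,g,E]
After op 6 (rotate(+1)): offset=6, physical=[D,B,p,g,E,F,G,C], logical=[G,C,D,B,p,g,E,F]
After op 7 (rotate(-2)): offset=4, physical=[D,B,p,g,E,F,G,C], logical=[E,F,G,C,D,B,p,g]
After op 8 (replace(2, 'f')): offset=4, physical=[D,B,p,g,E,F,f,C], logical=[E,F,f,C,D,B,p,g]

Answer: 4 E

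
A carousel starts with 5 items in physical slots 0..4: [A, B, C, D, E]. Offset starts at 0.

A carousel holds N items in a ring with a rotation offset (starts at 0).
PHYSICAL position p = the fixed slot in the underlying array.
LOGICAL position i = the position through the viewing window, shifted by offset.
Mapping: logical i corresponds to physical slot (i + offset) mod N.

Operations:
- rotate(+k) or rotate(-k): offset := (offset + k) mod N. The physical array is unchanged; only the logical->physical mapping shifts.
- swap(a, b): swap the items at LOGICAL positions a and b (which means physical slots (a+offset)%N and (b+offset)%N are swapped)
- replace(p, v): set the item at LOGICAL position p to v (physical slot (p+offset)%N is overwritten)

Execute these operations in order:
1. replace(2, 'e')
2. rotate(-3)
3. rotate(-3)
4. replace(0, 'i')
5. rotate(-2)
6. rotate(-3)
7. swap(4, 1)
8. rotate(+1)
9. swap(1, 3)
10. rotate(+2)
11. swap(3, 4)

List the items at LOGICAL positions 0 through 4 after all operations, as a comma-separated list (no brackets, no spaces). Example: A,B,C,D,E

Answer: e,B,i,A,D

Derivation:
After op 1 (replace(2, 'e')): offset=0, physical=[A,B,e,D,E], logical=[A,B,e,D,E]
After op 2 (rotate(-3)): offset=2, physical=[A,B,e,D,E], logical=[e,D,E,A,B]
After op 3 (rotate(-3)): offset=4, physical=[A,B,e,D,E], logical=[E,A,B,e,D]
After op 4 (replace(0, 'i')): offset=4, physical=[A,B,e,D,i], logical=[i,A,B,e,D]
After op 5 (rotate(-2)): offset=2, physical=[A,B,e,D,i], logical=[e,D,i,A,B]
After op 6 (rotate(-3)): offset=4, physical=[A,B,e,D,i], logical=[i,A,B,e,D]
After op 7 (swap(4, 1)): offset=4, physical=[D,B,e,A,i], logical=[i,D,B,e,A]
After op 8 (rotate(+1)): offset=0, physical=[D,B,e,A,i], logical=[D,B,e,A,i]
After op 9 (swap(1, 3)): offset=0, physical=[D,A,e,B,i], logical=[D,A,e,B,i]
After op 10 (rotate(+2)): offset=2, physical=[D,A,e,B,i], logical=[e,B,i,D,A]
After op 11 (swap(3, 4)): offset=2, physical=[A,D,e,B,i], logical=[e,B,i,A,D]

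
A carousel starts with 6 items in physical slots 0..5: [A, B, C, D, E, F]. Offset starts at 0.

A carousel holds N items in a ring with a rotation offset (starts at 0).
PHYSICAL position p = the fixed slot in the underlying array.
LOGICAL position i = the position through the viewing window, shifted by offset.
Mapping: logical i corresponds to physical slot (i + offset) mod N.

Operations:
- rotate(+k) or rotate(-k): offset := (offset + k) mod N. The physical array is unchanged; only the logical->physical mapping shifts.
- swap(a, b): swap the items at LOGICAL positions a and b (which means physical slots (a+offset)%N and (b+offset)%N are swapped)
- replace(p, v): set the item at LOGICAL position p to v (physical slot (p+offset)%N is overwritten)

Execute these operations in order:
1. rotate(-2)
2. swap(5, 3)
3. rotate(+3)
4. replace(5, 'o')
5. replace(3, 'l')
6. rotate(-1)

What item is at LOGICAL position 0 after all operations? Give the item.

Answer: o

Derivation:
After op 1 (rotate(-2)): offset=4, physical=[A,B,C,D,E,F], logical=[E,F,A,B,C,D]
After op 2 (swap(5, 3)): offset=4, physical=[A,D,C,B,E,F], logical=[E,F,A,D,C,B]
After op 3 (rotate(+3)): offset=1, physical=[A,D,C,B,E,F], logical=[D,C,B,E,F,A]
After op 4 (replace(5, 'o')): offset=1, physical=[o,D,C,B,E,F], logical=[D,C,B,E,F,o]
After op 5 (replace(3, 'l')): offset=1, physical=[o,D,C,B,l,F], logical=[D,C,B,l,F,o]
After op 6 (rotate(-1)): offset=0, physical=[o,D,C,B,l,F], logical=[o,D,C,B,l,F]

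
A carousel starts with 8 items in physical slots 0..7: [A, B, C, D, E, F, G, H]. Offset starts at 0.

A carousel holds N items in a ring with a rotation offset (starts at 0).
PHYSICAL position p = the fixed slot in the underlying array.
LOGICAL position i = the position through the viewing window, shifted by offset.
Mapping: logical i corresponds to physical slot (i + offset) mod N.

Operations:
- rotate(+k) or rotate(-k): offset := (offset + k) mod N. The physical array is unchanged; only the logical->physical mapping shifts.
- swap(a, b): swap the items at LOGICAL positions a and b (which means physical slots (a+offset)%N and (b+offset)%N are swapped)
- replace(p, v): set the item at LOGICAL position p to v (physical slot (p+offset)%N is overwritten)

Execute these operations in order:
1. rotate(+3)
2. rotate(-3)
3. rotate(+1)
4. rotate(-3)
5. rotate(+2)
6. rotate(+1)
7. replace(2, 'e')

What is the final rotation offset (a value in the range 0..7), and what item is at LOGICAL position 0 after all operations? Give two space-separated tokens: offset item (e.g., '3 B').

Answer: 1 B

Derivation:
After op 1 (rotate(+3)): offset=3, physical=[A,B,C,D,E,F,G,H], logical=[D,E,F,G,H,A,B,C]
After op 2 (rotate(-3)): offset=0, physical=[A,B,C,D,E,F,G,H], logical=[A,B,C,D,E,F,G,H]
After op 3 (rotate(+1)): offset=1, physical=[A,B,C,D,E,F,G,H], logical=[B,C,D,E,F,G,H,A]
After op 4 (rotate(-3)): offset=6, physical=[A,B,C,D,E,F,G,H], logical=[G,H,A,B,C,D,E,F]
After op 5 (rotate(+2)): offset=0, physical=[A,B,C,D,E,F,G,H], logical=[A,B,C,D,E,F,G,H]
After op 6 (rotate(+1)): offset=1, physical=[A,B,C,D,E,F,G,H], logical=[B,C,D,E,F,G,H,A]
After op 7 (replace(2, 'e')): offset=1, physical=[A,B,C,e,E,F,G,H], logical=[B,C,e,E,F,G,H,A]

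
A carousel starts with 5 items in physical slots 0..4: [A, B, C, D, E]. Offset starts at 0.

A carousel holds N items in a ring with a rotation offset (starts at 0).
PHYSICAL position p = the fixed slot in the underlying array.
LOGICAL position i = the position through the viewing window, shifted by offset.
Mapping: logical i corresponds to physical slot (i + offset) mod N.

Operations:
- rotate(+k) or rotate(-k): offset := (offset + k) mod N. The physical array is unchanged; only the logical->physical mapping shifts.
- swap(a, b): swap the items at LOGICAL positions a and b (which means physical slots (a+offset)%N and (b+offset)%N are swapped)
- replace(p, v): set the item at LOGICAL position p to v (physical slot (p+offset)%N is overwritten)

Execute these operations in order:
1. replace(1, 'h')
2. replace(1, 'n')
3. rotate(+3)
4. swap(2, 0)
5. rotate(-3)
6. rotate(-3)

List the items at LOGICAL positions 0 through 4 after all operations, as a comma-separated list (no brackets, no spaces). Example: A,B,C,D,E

After op 1 (replace(1, 'h')): offset=0, physical=[A,h,C,D,E], logical=[A,h,C,D,E]
After op 2 (replace(1, 'n')): offset=0, physical=[A,n,C,D,E], logical=[A,n,C,D,E]
After op 3 (rotate(+3)): offset=3, physical=[A,n,C,D,E], logical=[D,E,A,n,C]
After op 4 (swap(2, 0)): offset=3, physical=[D,n,C,A,E], logical=[A,E,D,n,C]
After op 5 (rotate(-3)): offset=0, physical=[D,n,C,A,E], logical=[D,n,C,A,E]
After op 6 (rotate(-3)): offset=2, physical=[D,n,C,A,E], logical=[C,A,E,D,n]

Answer: C,A,E,D,n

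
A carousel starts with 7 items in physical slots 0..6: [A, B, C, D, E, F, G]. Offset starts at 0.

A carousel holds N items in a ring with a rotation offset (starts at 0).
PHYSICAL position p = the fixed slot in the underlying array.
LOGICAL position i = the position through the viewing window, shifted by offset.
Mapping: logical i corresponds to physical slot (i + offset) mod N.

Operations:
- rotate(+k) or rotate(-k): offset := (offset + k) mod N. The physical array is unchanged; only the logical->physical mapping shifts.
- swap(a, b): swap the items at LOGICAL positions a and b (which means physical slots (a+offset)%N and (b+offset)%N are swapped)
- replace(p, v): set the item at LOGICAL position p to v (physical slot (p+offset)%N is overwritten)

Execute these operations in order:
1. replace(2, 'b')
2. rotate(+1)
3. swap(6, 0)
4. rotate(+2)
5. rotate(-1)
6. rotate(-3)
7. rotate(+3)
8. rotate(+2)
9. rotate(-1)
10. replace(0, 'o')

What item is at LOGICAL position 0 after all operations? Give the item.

Answer: o

Derivation:
After op 1 (replace(2, 'b')): offset=0, physical=[A,B,b,D,E,F,G], logical=[A,B,b,D,E,F,G]
After op 2 (rotate(+1)): offset=1, physical=[A,B,b,D,E,F,G], logical=[B,b,D,E,F,G,A]
After op 3 (swap(6, 0)): offset=1, physical=[B,A,b,D,E,F,G], logical=[A,b,D,E,F,G,B]
After op 4 (rotate(+2)): offset=3, physical=[B,A,b,D,E,F,G], logical=[D,E,F,G,B,A,b]
After op 5 (rotate(-1)): offset=2, physical=[B,A,b,D,E,F,G], logical=[b,D,E,F,G,B,A]
After op 6 (rotate(-3)): offset=6, physical=[B,A,b,D,E,F,G], logical=[G,B,A,b,D,E,F]
After op 7 (rotate(+3)): offset=2, physical=[B,A,b,D,E,F,G], logical=[b,D,E,F,G,B,A]
After op 8 (rotate(+2)): offset=4, physical=[B,A,b,D,E,F,G], logical=[E,F,G,B,A,b,D]
After op 9 (rotate(-1)): offset=3, physical=[B,A,b,D,E,F,G], logical=[D,E,F,G,B,A,b]
After op 10 (replace(0, 'o')): offset=3, physical=[B,A,b,o,E,F,G], logical=[o,E,F,G,B,A,b]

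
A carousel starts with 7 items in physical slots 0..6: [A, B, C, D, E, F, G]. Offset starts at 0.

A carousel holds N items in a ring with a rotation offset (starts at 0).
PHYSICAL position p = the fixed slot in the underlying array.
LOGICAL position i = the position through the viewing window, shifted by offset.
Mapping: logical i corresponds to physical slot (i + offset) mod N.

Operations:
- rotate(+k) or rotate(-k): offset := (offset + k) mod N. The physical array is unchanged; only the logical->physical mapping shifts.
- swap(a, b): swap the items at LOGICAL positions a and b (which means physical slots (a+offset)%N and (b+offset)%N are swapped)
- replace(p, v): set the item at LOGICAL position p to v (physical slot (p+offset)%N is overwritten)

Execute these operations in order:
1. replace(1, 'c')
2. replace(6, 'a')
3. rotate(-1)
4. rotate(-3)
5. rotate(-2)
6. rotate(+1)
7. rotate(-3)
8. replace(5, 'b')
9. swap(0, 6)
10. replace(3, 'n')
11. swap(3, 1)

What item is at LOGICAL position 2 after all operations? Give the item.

Answer: c

Derivation:
After op 1 (replace(1, 'c')): offset=0, physical=[A,c,C,D,E,F,G], logical=[A,c,C,D,E,F,G]
After op 2 (replace(6, 'a')): offset=0, physical=[A,c,C,D,E,F,a], logical=[A,c,C,D,E,F,a]
After op 3 (rotate(-1)): offset=6, physical=[A,c,C,D,E,F,a], logical=[a,A,c,C,D,E,F]
After op 4 (rotate(-3)): offset=3, physical=[A,c,C,D,E,F,a], logical=[D,E,F,a,A,c,C]
After op 5 (rotate(-2)): offset=1, physical=[A,c,C,D,E,F,a], logical=[c,C,D,E,F,a,A]
After op 6 (rotate(+1)): offset=2, physical=[A,c,C,D,E,F,a], logical=[C,D,E,F,a,A,c]
After op 7 (rotate(-3)): offset=6, physical=[A,c,C,D,E,F,a], logical=[a,A,c,C,D,E,F]
After op 8 (replace(5, 'b')): offset=6, physical=[A,c,C,D,b,F,a], logical=[a,A,c,C,D,b,F]
After op 9 (swap(0, 6)): offset=6, physical=[A,c,C,D,b,a,F], logical=[F,A,c,C,D,b,a]
After op 10 (replace(3, 'n')): offset=6, physical=[A,c,n,D,b,a,F], logical=[F,A,c,n,D,b,a]
After op 11 (swap(3, 1)): offset=6, physical=[n,c,A,D,b,a,F], logical=[F,n,c,A,D,b,a]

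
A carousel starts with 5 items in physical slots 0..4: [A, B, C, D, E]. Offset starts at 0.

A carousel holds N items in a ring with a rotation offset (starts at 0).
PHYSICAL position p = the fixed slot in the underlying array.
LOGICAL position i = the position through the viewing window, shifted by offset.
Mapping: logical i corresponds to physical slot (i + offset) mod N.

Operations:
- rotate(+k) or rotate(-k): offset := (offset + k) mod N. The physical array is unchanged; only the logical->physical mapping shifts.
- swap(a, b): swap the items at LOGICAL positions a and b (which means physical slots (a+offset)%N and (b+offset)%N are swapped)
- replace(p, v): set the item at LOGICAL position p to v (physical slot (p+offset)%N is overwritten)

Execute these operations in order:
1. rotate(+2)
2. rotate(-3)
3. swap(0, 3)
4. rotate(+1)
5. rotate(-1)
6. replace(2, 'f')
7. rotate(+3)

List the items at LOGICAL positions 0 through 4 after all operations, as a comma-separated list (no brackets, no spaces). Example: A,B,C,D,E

After op 1 (rotate(+2)): offset=2, physical=[A,B,C,D,E], logical=[C,D,E,A,B]
After op 2 (rotate(-3)): offset=4, physical=[A,B,C,D,E], logical=[E,A,B,C,D]
After op 3 (swap(0, 3)): offset=4, physical=[A,B,E,D,C], logical=[C,A,B,E,D]
After op 4 (rotate(+1)): offset=0, physical=[A,B,E,D,C], logical=[A,B,E,D,C]
After op 5 (rotate(-1)): offset=4, physical=[A,B,E,D,C], logical=[C,A,B,E,D]
After op 6 (replace(2, 'f')): offset=4, physical=[A,f,E,D,C], logical=[C,A,f,E,D]
After op 7 (rotate(+3)): offset=2, physical=[A,f,E,D,C], logical=[E,D,C,A,f]

Answer: E,D,C,A,f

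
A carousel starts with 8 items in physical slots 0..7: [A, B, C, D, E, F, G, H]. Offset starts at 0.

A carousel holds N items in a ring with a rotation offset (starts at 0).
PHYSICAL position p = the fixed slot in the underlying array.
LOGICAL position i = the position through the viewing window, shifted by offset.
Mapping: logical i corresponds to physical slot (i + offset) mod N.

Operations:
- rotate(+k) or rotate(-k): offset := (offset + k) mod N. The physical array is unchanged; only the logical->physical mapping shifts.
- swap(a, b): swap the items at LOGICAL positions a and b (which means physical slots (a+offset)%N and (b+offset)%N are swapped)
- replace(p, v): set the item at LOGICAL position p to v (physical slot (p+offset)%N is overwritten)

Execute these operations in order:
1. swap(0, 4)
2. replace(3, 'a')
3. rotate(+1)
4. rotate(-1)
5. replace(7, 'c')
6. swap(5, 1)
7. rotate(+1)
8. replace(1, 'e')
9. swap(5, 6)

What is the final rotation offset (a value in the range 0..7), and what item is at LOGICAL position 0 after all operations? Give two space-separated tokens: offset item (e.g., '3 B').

After op 1 (swap(0, 4)): offset=0, physical=[E,B,C,D,A,F,G,H], logical=[E,B,C,D,A,F,G,H]
After op 2 (replace(3, 'a')): offset=0, physical=[E,B,C,a,A,F,G,H], logical=[E,B,C,a,A,F,G,H]
After op 3 (rotate(+1)): offset=1, physical=[E,B,C,a,A,F,G,H], logical=[B,C,a,A,F,G,H,E]
After op 4 (rotate(-1)): offset=0, physical=[E,B,C,a,A,F,G,H], logical=[E,B,C,a,A,F,G,H]
After op 5 (replace(7, 'c')): offset=0, physical=[E,B,C,a,A,F,G,c], logical=[E,B,C,a,A,F,G,c]
After op 6 (swap(5, 1)): offset=0, physical=[E,F,C,a,A,B,G,c], logical=[E,F,C,a,A,B,G,c]
After op 7 (rotate(+1)): offset=1, physical=[E,F,C,a,A,B,G,c], logical=[F,C,a,A,B,G,c,E]
After op 8 (replace(1, 'e')): offset=1, physical=[E,F,e,a,A,B,G,c], logical=[F,e,a,A,B,G,c,E]
After op 9 (swap(5, 6)): offset=1, physical=[E,F,e,a,A,B,c,G], logical=[F,e,a,A,B,c,G,E]

Answer: 1 F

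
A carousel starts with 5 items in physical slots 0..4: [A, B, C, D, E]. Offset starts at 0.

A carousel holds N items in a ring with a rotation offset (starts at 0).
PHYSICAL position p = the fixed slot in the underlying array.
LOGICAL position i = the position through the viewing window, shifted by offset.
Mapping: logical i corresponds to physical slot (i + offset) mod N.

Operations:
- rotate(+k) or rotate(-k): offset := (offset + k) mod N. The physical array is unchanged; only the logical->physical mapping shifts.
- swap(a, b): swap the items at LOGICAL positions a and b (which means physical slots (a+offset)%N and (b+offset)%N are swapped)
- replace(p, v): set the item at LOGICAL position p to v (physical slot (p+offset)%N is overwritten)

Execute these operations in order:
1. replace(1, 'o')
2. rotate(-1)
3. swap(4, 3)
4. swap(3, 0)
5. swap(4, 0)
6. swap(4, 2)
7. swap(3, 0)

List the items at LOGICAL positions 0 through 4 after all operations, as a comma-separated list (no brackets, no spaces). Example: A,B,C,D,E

Answer: E,A,D,C,o

Derivation:
After op 1 (replace(1, 'o')): offset=0, physical=[A,o,C,D,E], logical=[A,o,C,D,E]
After op 2 (rotate(-1)): offset=4, physical=[A,o,C,D,E], logical=[E,A,o,C,D]
After op 3 (swap(4, 3)): offset=4, physical=[A,o,D,C,E], logical=[E,A,o,D,C]
After op 4 (swap(3, 0)): offset=4, physical=[A,o,E,C,D], logical=[D,A,o,E,C]
After op 5 (swap(4, 0)): offset=4, physical=[A,o,E,D,C], logical=[C,A,o,E,D]
After op 6 (swap(4, 2)): offset=4, physical=[A,D,E,o,C], logical=[C,A,D,E,o]
After op 7 (swap(3, 0)): offset=4, physical=[A,D,C,o,E], logical=[E,A,D,C,o]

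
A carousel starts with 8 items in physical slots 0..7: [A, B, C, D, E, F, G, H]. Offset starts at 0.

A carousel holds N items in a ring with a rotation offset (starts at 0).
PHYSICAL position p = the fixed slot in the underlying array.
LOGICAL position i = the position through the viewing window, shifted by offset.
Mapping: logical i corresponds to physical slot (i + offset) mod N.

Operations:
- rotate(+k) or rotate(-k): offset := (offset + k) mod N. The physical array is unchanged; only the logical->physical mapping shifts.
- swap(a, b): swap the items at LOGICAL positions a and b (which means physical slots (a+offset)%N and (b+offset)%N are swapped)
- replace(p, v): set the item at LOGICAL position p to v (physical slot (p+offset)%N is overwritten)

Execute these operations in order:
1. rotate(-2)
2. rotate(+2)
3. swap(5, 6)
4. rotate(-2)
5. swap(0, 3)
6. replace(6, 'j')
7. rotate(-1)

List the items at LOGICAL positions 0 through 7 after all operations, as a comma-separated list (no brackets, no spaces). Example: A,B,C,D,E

After op 1 (rotate(-2)): offset=6, physical=[A,B,C,D,E,F,G,H], logical=[G,H,A,B,C,D,E,F]
After op 2 (rotate(+2)): offset=0, physical=[A,B,C,D,E,F,G,H], logical=[A,B,C,D,E,F,G,H]
After op 3 (swap(5, 6)): offset=0, physical=[A,B,C,D,E,G,F,H], logical=[A,B,C,D,E,G,F,H]
After op 4 (rotate(-2)): offset=6, physical=[A,B,C,D,E,G,F,H], logical=[F,H,A,B,C,D,E,G]
After op 5 (swap(0, 3)): offset=6, physical=[A,F,C,D,E,G,B,H], logical=[B,H,A,F,C,D,E,G]
After op 6 (replace(6, 'j')): offset=6, physical=[A,F,C,D,j,G,B,H], logical=[B,H,A,F,C,D,j,G]
After op 7 (rotate(-1)): offset=5, physical=[A,F,C,D,j,G,B,H], logical=[G,B,H,A,F,C,D,j]

Answer: G,B,H,A,F,C,D,j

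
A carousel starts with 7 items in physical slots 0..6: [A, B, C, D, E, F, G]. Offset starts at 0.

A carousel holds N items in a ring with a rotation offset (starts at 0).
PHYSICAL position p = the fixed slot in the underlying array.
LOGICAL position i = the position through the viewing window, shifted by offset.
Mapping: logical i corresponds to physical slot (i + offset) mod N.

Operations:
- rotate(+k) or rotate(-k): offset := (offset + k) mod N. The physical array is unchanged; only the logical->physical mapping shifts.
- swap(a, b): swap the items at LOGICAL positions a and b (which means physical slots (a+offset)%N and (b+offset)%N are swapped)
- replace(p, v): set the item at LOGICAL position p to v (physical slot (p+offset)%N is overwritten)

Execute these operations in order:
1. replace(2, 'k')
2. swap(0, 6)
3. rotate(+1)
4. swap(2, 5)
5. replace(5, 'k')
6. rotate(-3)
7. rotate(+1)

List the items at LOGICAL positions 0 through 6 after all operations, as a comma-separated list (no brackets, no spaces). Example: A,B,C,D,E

After op 1 (replace(2, 'k')): offset=0, physical=[A,B,k,D,E,F,G], logical=[A,B,k,D,E,F,G]
After op 2 (swap(0, 6)): offset=0, physical=[G,B,k,D,E,F,A], logical=[G,B,k,D,E,F,A]
After op 3 (rotate(+1)): offset=1, physical=[G,B,k,D,E,F,A], logical=[B,k,D,E,F,A,G]
After op 4 (swap(2, 5)): offset=1, physical=[G,B,k,A,E,F,D], logical=[B,k,A,E,F,D,G]
After op 5 (replace(5, 'k')): offset=1, physical=[G,B,k,A,E,F,k], logical=[B,k,A,E,F,k,G]
After op 6 (rotate(-3)): offset=5, physical=[G,B,k,A,E,F,k], logical=[F,k,G,B,k,A,E]
After op 7 (rotate(+1)): offset=6, physical=[G,B,k,A,E,F,k], logical=[k,G,B,k,A,E,F]

Answer: k,G,B,k,A,E,F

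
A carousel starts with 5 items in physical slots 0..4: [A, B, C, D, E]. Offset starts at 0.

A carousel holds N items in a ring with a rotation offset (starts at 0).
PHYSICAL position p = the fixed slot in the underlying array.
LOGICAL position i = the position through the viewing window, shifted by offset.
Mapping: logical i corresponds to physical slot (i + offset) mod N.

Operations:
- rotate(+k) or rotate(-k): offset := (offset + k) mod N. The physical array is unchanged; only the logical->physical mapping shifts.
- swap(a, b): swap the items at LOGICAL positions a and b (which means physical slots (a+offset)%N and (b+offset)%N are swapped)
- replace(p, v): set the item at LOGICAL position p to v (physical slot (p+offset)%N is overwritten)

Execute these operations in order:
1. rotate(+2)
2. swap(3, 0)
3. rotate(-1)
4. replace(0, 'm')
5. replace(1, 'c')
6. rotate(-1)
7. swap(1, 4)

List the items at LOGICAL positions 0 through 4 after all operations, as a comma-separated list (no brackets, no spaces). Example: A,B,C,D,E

After op 1 (rotate(+2)): offset=2, physical=[A,B,C,D,E], logical=[C,D,E,A,B]
After op 2 (swap(3, 0)): offset=2, physical=[C,B,A,D,E], logical=[A,D,E,C,B]
After op 3 (rotate(-1)): offset=1, physical=[C,B,A,D,E], logical=[B,A,D,E,C]
After op 4 (replace(0, 'm')): offset=1, physical=[C,m,A,D,E], logical=[m,A,D,E,C]
After op 5 (replace(1, 'c')): offset=1, physical=[C,m,c,D,E], logical=[m,c,D,E,C]
After op 6 (rotate(-1)): offset=0, physical=[C,m,c,D,E], logical=[C,m,c,D,E]
After op 7 (swap(1, 4)): offset=0, physical=[C,E,c,D,m], logical=[C,E,c,D,m]

Answer: C,E,c,D,m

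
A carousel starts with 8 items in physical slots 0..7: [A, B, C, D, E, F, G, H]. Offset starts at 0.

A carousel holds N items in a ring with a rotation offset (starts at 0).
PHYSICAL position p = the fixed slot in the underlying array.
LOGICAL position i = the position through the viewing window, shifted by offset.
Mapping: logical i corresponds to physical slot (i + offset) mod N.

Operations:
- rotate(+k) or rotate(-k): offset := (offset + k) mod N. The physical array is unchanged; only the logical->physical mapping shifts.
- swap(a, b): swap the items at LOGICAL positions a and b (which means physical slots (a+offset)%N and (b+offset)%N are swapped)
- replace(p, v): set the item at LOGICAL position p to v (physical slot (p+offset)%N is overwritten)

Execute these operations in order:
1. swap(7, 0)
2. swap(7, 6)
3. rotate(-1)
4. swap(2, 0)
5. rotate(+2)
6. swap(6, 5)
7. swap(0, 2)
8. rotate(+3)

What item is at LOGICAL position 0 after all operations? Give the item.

Answer: E

Derivation:
After op 1 (swap(7, 0)): offset=0, physical=[H,B,C,D,E,F,G,A], logical=[H,B,C,D,E,F,G,A]
After op 2 (swap(7, 6)): offset=0, physical=[H,B,C,D,E,F,A,G], logical=[H,B,C,D,E,F,A,G]
After op 3 (rotate(-1)): offset=7, physical=[H,B,C,D,E,F,A,G], logical=[G,H,B,C,D,E,F,A]
After op 4 (swap(2, 0)): offset=7, physical=[H,G,C,D,E,F,A,B], logical=[B,H,G,C,D,E,F,A]
After op 5 (rotate(+2)): offset=1, physical=[H,G,C,D,E,F,A,B], logical=[G,C,D,E,F,A,B,H]
After op 6 (swap(6, 5)): offset=1, physical=[H,G,C,D,E,F,B,A], logical=[G,C,D,E,F,B,A,H]
After op 7 (swap(0, 2)): offset=1, physical=[H,D,C,G,E,F,B,A], logical=[D,C,G,E,F,B,A,H]
After op 8 (rotate(+3)): offset=4, physical=[H,D,C,G,E,F,B,A], logical=[E,F,B,A,H,D,C,G]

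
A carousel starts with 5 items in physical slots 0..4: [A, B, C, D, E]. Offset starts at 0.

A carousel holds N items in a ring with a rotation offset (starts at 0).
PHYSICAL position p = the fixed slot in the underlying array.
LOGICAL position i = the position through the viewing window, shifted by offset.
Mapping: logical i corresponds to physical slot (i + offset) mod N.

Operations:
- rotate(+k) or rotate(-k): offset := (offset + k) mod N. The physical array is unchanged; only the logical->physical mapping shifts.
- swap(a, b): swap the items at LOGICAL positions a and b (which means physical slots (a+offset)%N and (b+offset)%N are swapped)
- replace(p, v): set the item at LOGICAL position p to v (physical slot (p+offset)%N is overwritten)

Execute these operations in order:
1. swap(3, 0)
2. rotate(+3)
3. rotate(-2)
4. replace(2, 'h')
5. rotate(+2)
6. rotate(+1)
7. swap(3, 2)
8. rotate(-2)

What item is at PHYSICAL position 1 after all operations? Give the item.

After op 1 (swap(3, 0)): offset=0, physical=[D,B,C,A,E], logical=[D,B,C,A,E]
After op 2 (rotate(+3)): offset=3, physical=[D,B,C,A,E], logical=[A,E,D,B,C]
After op 3 (rotate(-2)): offset=1, physical=[D,B,C,A,E], logical=[B,C,A,E,D]
After op 4 (replace(2, 'h')): offset=1, physical=[D,B,C,h,E], logical=[B,C,h,E,D]
After op 5 (rotate(+2)): offset=3, physical=[D,B,C,h,E], logical=[h,E,D,B,C]
After op 6 (rotate(+1)): offset=4, physical=[D,B,C,h,E], logical=[E,D,B,C,h]
After op 7 (swap(3, 2)): offset=4, physical=[D,C,B,h,E], logical=[E,D,C,B,h]
After op 8 (rotate(-2)): offset=2, physical=[D,C,B,h,E], logical=[B,h,E,D,C]

Answer: C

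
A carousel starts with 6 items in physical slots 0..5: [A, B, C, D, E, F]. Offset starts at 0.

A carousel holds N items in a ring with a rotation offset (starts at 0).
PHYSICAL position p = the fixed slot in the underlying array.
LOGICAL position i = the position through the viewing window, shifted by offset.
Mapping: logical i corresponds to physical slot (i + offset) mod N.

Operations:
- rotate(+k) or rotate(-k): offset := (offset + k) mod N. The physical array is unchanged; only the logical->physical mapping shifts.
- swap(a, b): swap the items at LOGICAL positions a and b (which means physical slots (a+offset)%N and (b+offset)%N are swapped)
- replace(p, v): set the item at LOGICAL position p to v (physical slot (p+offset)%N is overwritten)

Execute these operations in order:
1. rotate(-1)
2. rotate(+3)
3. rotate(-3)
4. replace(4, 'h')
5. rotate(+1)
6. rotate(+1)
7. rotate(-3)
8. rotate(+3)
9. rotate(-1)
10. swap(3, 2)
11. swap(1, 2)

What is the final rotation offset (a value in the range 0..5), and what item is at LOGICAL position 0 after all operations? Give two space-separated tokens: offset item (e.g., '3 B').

Answer: 0 A

Derivation:
After op 1 (rotate(-1)): offset=5, physical=[A,B,C,D,E,F], logical=[F,A,B,C,D,E]
After op 2 (rotate(+3)): offset=2, physical=[A,B,C,D,E,F], logical=[C,D,E,F,A,B]
After op 3 (rotate(-3)): offset=5, physical=[A,B,C,D,E,F], logical=[F,A,B,C,D,E]
After op 4 (replace(4, 'h')): offset=5, physical=[A,B,C,h,E,F], logical=[F,A,B,C,h,E]
After op 5 (rotate(+1)): offset=0, physical=[A,B,C,h,E,F], logical=[A,B,C,h,E,F]
After op 6 (rotate(+1)): offset=1, physical=[A,B,C,h,E,F], logical=[B,C,h,E,F,A]
After op 7 (rotate(-3)): offset=4, physical=[A,B,C,h,E,F], logical=[E,F,A,B,C,h]
After op 8 (rotate(+3)): offset=1, physical=[A,B,C,h,E,F], logical=[B,C,h,E,F,A]
After op 9 (rotate(-1)): offset=0, physical=[A,B,C,h,E,F], logical=[A,B,C,h,E,F]
After op 10 (swap(3, 2)): offset=0, physical=[A,B,h,C,E,F], logical=[A,B,h,C,E,F]
After op 11 (swap(1, 2)): offset=0, physical=[A,h,B,C,E,F], logical=[A,h,B,C,E,F]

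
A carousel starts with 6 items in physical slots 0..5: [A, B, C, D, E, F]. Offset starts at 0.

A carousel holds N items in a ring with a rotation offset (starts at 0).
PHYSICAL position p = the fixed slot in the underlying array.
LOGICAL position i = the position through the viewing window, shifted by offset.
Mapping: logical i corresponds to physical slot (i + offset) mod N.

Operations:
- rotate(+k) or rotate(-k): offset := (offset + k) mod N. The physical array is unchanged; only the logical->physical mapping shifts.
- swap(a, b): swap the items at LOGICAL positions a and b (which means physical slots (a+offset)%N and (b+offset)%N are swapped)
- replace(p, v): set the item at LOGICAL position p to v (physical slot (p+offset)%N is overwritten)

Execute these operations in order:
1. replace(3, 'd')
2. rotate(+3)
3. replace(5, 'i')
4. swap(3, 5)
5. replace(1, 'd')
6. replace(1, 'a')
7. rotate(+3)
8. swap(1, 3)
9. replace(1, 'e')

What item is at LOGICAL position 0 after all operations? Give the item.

Answer: i

Derivation:
After op 1 (replace(3, 'd')): offset=0, physical=[A,B,C,d,E,F], logical=[A,B,C,d,E,F]
After op 2 (rotate(+3)): offset=3, physical=[A,B,C,d,E,F], logical=[d,E,F,A,B,C]
After op 3 (replace(5, 'i')): offset=3, physical=[A,B,i,d,E,F], logical=[d,E,F,A,B,i]
After op 4 (swap(3, 5)): offset=3, physical=[i,B,A,d,E,F], logical=[d,E,F,i,B,A]
After op 5 (replace(1, 'd')): offset=3, physical=[i,B,A,d,d,F], logical=[d,d,F,i,B,A]
After op 6 (replace(1, 'a')): offset=3, physical=[i,B,A,d,a,F], logical=[d,a,F,i,B,A]
After op 7 (rotate(+3)): offset=0, physical=[i,B,A,d,a,F], logical=[i,B,A,d,a,F]
After op 8 (swap(1, 3)): offset=0, physical=[i,d,A,B,a,F], logical=[i,d,A,B,a,F]
After op 9 (replace(1, 'e')): offset=0, physical=[i,e,A,B,a,F], logical=[i,e,A,B,a,F]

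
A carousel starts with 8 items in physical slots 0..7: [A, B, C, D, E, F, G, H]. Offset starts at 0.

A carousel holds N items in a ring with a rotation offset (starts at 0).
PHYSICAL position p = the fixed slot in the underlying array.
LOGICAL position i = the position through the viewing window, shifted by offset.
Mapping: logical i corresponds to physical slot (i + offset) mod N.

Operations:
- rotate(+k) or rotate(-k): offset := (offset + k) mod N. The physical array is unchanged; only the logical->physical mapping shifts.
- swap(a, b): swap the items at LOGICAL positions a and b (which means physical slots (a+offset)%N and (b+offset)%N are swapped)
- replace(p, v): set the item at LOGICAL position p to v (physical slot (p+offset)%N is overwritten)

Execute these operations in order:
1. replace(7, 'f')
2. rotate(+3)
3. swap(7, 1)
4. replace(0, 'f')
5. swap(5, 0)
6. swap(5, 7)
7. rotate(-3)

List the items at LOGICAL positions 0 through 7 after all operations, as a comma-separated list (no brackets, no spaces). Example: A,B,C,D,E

After op 1 (replace(7, 'f')): offset=0, physical=[A,B,C,D,E,F,G,f], logical=[A,B,C,D,E,F,G,f]
After op 2 (rotate(+3)): offset=3, physical=[A,B,C,D,E,F,G,f], logical=[D,E,F,G,f,A,B,C]
After op 3 (swap(7, 1)): offset=3, physical=[A,B,E,D,C,F,G,f], logical=[D,C,F,G,f,A,B,E]
After op 4 (replace(0, 'f')): offset=3, physical=[A,B,E,f,C,F,G,f], logical=[f,C,F,G,f,A,B,E]
After op 5 (swap(5, 0)): offset=3, physical=[f,B,E,A,C,F,G,f], logical=[A,C,F,G,f,f,B,E]
After op 6 (swap(5, 7)): offset=3, physical=[E,B,f,A,C,F,G,f], logical=[A,C,F,G,f,E,B,f]
After op 7 (rotate(-3)): offset=0, physical=[E,B,f,A,C,F,G,f], logical=[E,B,f,A,C,F,G,f]

Answer: E,B,f,A,C,F,G,f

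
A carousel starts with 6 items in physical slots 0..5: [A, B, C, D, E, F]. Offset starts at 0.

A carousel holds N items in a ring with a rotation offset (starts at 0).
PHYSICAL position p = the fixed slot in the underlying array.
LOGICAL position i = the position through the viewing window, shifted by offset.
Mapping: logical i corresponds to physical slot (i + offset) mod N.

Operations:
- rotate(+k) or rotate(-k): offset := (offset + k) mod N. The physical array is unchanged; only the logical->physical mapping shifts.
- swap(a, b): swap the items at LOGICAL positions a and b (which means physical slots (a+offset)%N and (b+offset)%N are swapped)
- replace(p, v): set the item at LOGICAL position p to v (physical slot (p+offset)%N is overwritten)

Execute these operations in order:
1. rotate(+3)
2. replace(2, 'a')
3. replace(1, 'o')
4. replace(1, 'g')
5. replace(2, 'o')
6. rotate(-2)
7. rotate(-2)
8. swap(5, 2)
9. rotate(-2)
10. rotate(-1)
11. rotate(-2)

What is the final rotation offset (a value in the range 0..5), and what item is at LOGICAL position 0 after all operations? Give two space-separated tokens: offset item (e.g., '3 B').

Answer: 0 A

Derivation:
After op 1 (rotate(+3)): offset=3, physical=[A,B,C,D,E,F], logical=[D,E,F,A,B,C]
After op 2 (replace(2, 'a')): offset=3, physical=[A,B,C,D,E,a], logical=[D,E,a,A,B,C]
After op 3 (replace(1, 'o')): offset=3, physical=[A,B,C,D,o,a], logical=[D,o,a,A,B,C]
After op 4 (replace(1, 'g')): offset=3, physical=[A,B,C,D,g,a], logical=[D,g,a,A,B,C]
After op 5 (replace(2, 'o')): offset=3, physical=[A,B,C,D,g,o], logical=[D,g,o,A,B,C]
After op 6 (rotate(-2)): offset=1, physical=[A,B,C,D,g,o], logical=[B,C,D,g,o,A]
After op 7 (rotate(-2)): offset=5, physical=[A,B,C,D,g,o], logical=[o,A,B,C,D,g]
After op 8 (swap(5, 2)): offset=5, physical=[A,g,C,D,B,o], logical=[o,A,g,C,D,B]
After op 9 (rotate(-2)): offset=3, physical=[A,g,C,D,B,o], logical=[D,B,o,A,g,C]
After op 10 (rotate(-1)): offset=2, physical=[A,g,C,D,B,o], logical=[C,D,B,o,A,g]
After op 11 (rotate(-2)): offset=0, physical=[A,g,C,D,B,o], logical=[A,g,C,D,B,o]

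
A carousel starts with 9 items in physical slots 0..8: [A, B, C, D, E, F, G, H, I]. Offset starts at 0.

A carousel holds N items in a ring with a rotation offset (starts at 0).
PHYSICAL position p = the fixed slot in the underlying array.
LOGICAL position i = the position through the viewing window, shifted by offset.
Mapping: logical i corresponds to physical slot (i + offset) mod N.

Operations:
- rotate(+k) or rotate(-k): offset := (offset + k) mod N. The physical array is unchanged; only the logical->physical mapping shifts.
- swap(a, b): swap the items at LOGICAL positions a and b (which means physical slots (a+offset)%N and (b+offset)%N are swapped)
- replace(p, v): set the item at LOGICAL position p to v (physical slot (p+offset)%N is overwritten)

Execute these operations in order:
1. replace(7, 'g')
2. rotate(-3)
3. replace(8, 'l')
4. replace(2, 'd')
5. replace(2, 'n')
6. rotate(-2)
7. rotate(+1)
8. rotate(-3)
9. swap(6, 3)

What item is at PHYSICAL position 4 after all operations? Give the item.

After op 1 (replace(7, 'g')): offset=0, physical=[A,B,C,D,E,F,G,g,I], logical=[A,B,C,D,E,F,G,g,I]
After op 2 (rotate(-3)): offset=6, physical=[A,B,C,D,E,F,G,g,I], logical=[G,g,I,A,B,C,D,E,F]
After op 3 (replace(8, 'l')): offset=6, physical=[A,B,C,D,E,l,G,g,I], logical=[G,g,I,A,B,C,D,E,l]
After op 4 (replace(2, 'd')): offset=6, physical=[A,B,C,D,E,l,G,g,d], logical=[G,g,d,A,B,C,D,E,l]
After op 5 (replace(2, 'n')): offset=6, physical=[A,B,C,D,E,l,G,g,n], logical=[G,g,n,A,B,C,D,E,l]
After op 6 (rotate(-2)): offset=4, physical=[A,B,C,D,E,l,G,g,n], logical=[E,l,G,g,n,A,B,C,D]
After op 7 (rotate(+1)): offset=5, physical=[A,B,C,D,E,l,G,g,n], logical=[l,G,g,n,A,B,C,D,E]
After op 8 (rotate(-3)): offset=2, physical=[A,B,C,D,E,l,G,g,n], logical=[C,D,E,l,G,g,n,A,B]
After op 9 (swap(6, 3)): offset=2, physical=[A,B,C,D,E,n,G,g,l], logical=[C,D,E,n,G,g,l,A,B]

Answer: E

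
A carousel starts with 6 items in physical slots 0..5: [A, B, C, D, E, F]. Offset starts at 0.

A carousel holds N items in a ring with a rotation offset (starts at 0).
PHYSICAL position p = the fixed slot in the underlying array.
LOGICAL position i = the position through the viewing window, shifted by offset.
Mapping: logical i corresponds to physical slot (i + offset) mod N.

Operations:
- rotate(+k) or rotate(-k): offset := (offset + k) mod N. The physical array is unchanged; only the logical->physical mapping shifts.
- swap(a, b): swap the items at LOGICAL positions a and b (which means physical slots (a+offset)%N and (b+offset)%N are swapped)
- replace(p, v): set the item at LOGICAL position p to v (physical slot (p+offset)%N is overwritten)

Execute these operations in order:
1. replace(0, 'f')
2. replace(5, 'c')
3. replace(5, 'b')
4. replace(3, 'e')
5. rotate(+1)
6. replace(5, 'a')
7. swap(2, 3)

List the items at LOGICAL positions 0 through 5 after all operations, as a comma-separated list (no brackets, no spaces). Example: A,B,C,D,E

Answer: B,C,E,e,b,a

Derivation:
After op 1 (replace(0, 'f')): offset=0, physical=[f,B,C,D,E,F], logical=[f,B,C,D,E,F]
After op 2 (replace(5, 'c')): offset=0, physical=[f,B,C,D,E,c], logical=[f,B,C,D,E,c]
After op 3 (replace(5, 'b')): offset=0, physical=[f,B,C,D,E,b], logical=[f,B,C,D,E,b]
After op 4 (replace(3, 'e')): offset=0, physical=[f,B,C,e,E,b], logical=[f,B,C,e,E,b]
After op 5 (rotate(+1)): offset=1, physical=[f,B,C,e,E,b], logical=[B,C,e,E,b,f]
After op 6 (replace(5, 'a')): offset=1, physical=[a,B,C,e,E,b], logical=[B,C,e,E,b,a]
After op 7 (swap(2, 3)): offset=1, physical=[a,B,C,E,e,b], logical=[B,C,E,e,b,a]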